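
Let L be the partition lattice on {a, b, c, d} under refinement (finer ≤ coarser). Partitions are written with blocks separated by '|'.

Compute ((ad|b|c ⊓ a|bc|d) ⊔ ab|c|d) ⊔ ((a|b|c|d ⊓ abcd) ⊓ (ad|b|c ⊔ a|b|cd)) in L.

ab|c|d

ad|b|c ∧ a|bc|d = a|b|c|d
a|b|c|d ∨ ab|c|d = ab|c|d
a|b|c|d ∧ abcd = a|b|c|d
ad|b|c ∨ a|b|cd = acd|b
a|b|c|d ∧ acd|b = a|b|c|d
ab|c|d ∨ a|b|c|d = ab|c|d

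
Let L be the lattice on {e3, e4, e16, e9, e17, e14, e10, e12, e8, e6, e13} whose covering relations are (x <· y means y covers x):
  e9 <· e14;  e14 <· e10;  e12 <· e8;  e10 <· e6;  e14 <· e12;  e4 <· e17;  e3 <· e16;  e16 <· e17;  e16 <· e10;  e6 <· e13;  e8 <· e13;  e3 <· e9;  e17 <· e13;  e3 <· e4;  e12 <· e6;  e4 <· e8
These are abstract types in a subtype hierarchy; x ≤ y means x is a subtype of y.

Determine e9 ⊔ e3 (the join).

e9

Common upper bounds of {e9, e3}: e10, e12, e13, e14, e6, e8, e9.
The least among these is e9.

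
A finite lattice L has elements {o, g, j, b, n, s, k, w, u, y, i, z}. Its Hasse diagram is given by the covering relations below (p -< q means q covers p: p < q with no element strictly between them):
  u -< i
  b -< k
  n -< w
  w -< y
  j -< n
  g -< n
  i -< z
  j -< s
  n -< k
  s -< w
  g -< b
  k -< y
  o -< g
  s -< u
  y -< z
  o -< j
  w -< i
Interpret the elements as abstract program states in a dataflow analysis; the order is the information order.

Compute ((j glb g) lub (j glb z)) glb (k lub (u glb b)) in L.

j

j ∧ g = o
j ∧ z = j
o ∨ j = j
u ∧ b = o
k ∨ o = k
j ∧ k = j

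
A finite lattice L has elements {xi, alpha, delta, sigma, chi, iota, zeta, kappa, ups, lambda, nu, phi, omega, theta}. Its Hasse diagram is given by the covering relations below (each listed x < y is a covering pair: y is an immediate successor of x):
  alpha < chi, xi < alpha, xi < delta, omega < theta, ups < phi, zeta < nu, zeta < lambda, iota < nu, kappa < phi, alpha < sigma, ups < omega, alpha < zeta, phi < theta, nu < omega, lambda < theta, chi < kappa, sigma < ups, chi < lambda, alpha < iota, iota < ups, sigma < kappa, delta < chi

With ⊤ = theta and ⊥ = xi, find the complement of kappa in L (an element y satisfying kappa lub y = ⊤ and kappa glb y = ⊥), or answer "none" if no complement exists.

For every candidate y, either kappa ∨ y ≠ theta or kappa ∧ y ≠ xi; no complement exists.

none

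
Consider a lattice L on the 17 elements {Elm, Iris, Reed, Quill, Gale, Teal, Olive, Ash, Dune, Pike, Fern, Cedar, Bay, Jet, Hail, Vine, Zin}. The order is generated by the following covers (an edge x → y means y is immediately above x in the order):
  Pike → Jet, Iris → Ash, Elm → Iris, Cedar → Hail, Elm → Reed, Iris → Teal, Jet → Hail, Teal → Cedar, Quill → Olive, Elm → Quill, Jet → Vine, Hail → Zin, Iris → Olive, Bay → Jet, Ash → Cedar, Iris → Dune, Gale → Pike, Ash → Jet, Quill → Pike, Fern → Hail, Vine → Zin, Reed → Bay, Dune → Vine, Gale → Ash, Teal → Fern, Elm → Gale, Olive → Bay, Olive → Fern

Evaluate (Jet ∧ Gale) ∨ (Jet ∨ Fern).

Jet ∧ Gale = Gale
Jet ∨ Fern = Hail
Gale ∨ Hail = Hail

Hail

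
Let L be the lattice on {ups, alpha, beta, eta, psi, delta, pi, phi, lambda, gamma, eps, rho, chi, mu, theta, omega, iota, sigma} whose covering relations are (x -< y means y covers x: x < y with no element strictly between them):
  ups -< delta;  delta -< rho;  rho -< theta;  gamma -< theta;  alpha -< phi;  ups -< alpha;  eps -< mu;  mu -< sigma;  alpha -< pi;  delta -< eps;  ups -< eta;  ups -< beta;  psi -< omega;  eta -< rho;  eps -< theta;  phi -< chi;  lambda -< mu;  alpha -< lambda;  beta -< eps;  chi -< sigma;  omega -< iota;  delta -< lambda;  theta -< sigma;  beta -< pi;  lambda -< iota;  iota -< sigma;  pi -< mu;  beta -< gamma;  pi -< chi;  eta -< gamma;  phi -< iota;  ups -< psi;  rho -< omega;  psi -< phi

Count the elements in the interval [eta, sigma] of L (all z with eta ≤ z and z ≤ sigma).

The interval [eta, sigma] = {eta, gamma, iota, omega, rho, sigma, theta}, which has 7 elements.

7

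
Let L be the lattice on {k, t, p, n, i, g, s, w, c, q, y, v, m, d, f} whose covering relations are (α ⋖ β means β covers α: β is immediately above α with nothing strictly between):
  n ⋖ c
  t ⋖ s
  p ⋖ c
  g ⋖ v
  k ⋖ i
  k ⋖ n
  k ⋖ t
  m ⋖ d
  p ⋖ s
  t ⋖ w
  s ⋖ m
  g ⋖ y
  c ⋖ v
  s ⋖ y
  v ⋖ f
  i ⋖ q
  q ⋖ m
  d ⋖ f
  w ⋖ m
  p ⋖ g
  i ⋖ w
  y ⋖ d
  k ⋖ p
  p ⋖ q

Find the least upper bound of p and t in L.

s

Common upper bounds of {p, t}: d, f, m, s, y.
The least among these is s.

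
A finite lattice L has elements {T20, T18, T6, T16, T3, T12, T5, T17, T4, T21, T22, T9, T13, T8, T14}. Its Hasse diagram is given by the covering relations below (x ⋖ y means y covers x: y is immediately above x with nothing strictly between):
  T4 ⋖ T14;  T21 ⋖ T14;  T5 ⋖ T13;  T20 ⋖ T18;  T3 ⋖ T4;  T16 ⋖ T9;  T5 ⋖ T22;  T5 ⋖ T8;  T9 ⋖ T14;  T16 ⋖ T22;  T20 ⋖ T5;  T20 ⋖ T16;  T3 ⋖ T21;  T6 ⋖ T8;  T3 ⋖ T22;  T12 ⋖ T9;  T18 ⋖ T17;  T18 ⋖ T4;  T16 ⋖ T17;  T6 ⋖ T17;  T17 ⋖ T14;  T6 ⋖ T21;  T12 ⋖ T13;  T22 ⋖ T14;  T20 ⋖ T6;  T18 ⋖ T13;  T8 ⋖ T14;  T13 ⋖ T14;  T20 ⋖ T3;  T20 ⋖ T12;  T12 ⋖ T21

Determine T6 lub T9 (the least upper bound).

T14

Common upper bounds of {T6, T9}: T14.
The least among these is T14.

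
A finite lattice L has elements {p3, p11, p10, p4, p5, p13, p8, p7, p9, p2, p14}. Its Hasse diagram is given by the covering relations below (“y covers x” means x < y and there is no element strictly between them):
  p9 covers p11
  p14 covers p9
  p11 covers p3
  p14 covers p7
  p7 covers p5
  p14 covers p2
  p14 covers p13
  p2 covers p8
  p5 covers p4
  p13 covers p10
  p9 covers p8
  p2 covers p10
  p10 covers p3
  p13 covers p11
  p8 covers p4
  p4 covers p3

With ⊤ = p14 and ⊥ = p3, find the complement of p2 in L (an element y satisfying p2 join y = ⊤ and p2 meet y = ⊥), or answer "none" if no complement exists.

p11

Need y with p2 ∨ y = p14 and p2 ∧ y = p3.
Checking each element gives: p11.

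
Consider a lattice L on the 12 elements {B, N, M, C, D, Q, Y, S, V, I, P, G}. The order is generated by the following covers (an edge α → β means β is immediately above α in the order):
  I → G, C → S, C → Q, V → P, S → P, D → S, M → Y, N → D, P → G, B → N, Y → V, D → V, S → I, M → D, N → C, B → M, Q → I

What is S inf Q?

C

Common lower bounds of {S, Q}: B, C, N.
The greatest among these is C.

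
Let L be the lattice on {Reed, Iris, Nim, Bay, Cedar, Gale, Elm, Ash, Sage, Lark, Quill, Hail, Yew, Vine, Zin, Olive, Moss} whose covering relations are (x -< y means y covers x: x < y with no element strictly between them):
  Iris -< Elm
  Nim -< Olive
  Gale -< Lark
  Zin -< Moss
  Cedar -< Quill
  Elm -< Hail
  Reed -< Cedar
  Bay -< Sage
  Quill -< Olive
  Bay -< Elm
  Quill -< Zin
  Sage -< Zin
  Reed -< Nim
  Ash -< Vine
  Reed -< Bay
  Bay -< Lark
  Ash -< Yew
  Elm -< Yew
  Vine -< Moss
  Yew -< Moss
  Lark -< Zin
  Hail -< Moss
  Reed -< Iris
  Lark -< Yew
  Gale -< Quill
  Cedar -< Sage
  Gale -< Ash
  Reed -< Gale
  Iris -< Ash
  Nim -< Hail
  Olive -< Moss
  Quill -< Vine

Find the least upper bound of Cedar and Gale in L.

Quill

Common upper bounds of {Cedar, Gale}: Moss, Olive, Quill, Vine, Zin.
The least among these is Quill.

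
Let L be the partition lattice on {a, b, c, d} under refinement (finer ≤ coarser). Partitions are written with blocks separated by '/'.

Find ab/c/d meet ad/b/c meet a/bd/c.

The meet (common refinement) of ab/c/d, ad/b/c, a/bd/c intersects blocks pairwise, giving a/b/c/d.

a/b/c/d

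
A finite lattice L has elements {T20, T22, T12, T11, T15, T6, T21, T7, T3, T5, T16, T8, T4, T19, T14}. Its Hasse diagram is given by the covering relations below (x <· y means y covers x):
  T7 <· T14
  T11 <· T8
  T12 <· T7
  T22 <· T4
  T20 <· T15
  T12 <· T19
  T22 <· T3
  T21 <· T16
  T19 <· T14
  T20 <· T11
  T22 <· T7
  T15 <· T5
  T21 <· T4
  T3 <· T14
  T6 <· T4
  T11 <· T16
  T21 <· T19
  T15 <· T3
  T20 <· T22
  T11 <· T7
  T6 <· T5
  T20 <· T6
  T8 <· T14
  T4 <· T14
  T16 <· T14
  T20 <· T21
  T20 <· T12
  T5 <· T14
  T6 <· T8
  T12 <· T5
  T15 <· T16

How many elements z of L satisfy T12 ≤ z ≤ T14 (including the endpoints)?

The interval [T12, T14] = {T12, T14, T19, T5, T7}, which has 5 elements.

5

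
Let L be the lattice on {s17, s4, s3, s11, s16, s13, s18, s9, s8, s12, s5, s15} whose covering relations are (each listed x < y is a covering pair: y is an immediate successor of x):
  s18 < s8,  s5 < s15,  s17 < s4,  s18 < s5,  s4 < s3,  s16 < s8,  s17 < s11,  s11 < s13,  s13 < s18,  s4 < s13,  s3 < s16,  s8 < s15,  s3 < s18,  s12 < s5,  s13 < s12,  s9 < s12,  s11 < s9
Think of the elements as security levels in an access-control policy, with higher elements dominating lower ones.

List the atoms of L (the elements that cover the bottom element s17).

s11, s4

The atoms are exactly the elements that cover s17: s11, s4.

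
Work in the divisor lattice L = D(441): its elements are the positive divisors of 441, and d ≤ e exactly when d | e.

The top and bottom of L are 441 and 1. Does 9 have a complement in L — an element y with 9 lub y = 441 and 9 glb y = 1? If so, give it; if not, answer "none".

Need y with 9 ∨ y = 441 and 9 ∧ y = 1.
Checking each element gives: 49.

49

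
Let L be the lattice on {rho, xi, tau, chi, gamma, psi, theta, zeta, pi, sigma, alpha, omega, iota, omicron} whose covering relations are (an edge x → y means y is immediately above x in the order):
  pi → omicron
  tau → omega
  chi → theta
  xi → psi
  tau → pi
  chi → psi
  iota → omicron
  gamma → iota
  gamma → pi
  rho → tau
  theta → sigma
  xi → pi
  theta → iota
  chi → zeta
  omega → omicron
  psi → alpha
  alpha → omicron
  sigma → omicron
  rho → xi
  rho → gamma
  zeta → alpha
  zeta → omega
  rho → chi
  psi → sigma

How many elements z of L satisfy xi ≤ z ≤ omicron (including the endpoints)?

6

The interval [xi, omicron] = {alpha, omicron, pi, psi, sigma, xi}, which has 6 elements.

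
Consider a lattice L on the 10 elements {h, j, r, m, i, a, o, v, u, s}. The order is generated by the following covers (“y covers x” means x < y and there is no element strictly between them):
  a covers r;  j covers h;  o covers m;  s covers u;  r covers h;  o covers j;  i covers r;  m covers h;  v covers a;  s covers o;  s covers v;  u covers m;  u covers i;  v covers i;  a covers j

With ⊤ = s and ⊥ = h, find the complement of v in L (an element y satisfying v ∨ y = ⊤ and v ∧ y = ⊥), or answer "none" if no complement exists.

Need y with v ∨ y = s and v ∧ y = h.
Checking each element gives: m.

m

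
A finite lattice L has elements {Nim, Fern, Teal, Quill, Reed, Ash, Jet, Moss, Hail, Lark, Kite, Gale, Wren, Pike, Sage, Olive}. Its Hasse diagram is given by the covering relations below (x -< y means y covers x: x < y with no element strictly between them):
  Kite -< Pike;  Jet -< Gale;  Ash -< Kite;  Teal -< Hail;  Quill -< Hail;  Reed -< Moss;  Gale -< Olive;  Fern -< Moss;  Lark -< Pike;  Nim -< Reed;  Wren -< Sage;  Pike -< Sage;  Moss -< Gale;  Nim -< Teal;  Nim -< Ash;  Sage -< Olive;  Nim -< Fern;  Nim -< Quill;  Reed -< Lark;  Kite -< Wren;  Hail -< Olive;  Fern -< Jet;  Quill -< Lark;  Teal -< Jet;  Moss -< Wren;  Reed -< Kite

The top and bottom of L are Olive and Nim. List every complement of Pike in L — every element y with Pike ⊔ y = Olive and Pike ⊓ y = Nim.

Jet, Teal

Need y with Pike ∨ y = Olive and Pike ∧ y = Nim.
Checking each element gives: Jet, Teal.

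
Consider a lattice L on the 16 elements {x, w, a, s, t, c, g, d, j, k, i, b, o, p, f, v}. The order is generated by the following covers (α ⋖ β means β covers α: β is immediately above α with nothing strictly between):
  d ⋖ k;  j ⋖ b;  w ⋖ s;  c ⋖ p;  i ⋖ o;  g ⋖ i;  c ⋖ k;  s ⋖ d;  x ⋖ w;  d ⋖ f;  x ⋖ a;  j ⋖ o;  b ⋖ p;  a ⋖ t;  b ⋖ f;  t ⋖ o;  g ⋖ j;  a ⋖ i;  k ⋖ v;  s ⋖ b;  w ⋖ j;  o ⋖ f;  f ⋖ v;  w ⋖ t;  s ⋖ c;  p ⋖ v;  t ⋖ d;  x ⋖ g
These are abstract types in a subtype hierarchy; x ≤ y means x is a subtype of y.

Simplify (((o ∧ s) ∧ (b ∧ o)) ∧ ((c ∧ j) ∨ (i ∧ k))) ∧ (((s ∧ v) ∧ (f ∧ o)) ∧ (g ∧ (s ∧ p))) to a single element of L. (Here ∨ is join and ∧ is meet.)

x

o ∧ s = w
b ∧ o = j
w ∧ j = w
c ∧ j = w
i ∧ k = a
w ∨ a = t
w ∧ t = w
s ∧ v = s
f ∧ o = o
s ∧ o = w
s ∧ p = s
g ∧ s = x
w ∧ x = x
w ∧ x = x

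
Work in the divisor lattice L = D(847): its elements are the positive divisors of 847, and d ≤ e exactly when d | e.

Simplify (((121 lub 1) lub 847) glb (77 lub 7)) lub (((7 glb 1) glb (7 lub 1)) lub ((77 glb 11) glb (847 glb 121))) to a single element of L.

121 ∨ 1 = 121
121 ∨ 847 = 847
77 ∨ 7 = 77
847 ∧ 77 = 77
7 ∧ 1 = 1
7 ∨ 1 = 7
1 ∧ 7 = 1
77 ∧ 11 = 11
847 ∧ 121 = 121
11 ∧ 121 = 11
1 ∨ 11 = 11
77 ∨ 11 = 77

77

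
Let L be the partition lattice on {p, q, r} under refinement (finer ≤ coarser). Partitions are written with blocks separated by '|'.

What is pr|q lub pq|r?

The join of pr|q and pq|r merges any blocks that overlap across the partitions, giving pqr.

pqr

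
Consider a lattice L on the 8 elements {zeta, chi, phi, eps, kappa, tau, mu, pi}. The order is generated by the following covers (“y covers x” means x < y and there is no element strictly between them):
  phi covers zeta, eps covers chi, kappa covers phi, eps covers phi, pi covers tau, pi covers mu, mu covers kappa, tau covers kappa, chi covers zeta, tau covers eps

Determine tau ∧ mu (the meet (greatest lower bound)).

kappa

Common lower bounds of {tau, mu}: kappa, phi, zeta.
The greatest among these is kappa.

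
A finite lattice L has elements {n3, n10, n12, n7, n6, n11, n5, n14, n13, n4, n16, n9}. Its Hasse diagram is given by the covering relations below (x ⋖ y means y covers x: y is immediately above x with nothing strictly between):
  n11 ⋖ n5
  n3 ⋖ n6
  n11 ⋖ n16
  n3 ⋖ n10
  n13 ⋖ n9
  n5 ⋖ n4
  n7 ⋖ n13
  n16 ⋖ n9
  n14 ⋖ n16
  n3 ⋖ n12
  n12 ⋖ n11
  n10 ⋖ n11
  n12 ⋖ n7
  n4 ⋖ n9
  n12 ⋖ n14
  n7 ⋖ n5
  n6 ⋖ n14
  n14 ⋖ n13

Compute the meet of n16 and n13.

n14

Common lower bounds of {n16, n13}: n12, n14, n3, n6.
The greatest among these is n14.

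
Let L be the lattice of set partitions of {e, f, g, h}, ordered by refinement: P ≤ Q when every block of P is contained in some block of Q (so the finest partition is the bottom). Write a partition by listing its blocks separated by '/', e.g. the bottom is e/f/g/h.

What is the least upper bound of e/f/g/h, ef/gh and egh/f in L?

efgh

The join of e/f/g/h, ef/gh, egh/f merges any blocks that overlap across the partitions, giving efgh.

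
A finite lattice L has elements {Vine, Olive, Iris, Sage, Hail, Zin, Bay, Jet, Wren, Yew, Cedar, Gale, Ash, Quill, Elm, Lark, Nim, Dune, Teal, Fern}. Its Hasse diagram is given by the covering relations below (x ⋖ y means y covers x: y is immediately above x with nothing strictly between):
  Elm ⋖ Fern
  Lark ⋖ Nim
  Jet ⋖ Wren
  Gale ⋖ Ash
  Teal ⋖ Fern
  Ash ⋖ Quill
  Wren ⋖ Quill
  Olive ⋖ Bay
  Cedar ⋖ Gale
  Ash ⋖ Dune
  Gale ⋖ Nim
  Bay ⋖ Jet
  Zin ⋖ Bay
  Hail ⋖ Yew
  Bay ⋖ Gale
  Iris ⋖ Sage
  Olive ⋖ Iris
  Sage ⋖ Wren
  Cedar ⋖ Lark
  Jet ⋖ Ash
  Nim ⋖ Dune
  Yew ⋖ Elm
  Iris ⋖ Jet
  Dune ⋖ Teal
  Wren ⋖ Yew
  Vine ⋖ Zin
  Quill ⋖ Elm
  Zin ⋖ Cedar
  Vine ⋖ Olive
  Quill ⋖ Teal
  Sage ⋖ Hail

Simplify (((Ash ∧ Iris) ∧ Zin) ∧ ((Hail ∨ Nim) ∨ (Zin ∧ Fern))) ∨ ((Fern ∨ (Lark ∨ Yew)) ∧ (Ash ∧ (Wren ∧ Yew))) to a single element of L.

Ash ∧ Iris = Iris
Iris ∧ Zin = Vine
Hail ∨ Nim = Fern
Zin ∧ Fern = Zin
Fern ∨ Zin = Fern
Vine ∧ Fern = Vine
Lark ∨ Yew = Fern
Fern ∨ Fern = Fern
Wren ∧ Yew = Wren
Ash ∧ Wren = Jet
Fern ∧ Jet = Jet
Vine ∨ Jet = Jet

Jet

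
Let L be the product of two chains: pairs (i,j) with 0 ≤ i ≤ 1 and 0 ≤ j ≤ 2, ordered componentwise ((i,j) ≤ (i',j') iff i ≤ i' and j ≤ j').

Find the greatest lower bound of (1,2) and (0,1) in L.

In a product of chains, the meet is componentwise min, giving (0,1).

(0,1)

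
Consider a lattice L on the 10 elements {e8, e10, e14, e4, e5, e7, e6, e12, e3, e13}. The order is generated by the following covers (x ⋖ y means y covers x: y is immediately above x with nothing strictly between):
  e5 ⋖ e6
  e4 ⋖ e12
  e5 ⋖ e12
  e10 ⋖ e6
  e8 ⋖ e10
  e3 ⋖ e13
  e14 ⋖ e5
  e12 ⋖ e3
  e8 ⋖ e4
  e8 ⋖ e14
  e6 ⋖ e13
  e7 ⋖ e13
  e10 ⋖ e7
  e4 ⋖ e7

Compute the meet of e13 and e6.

e6

Common lower bounds of {e13, e6}: e10, e14, e5, e6, e8.
The greatest among these is e6.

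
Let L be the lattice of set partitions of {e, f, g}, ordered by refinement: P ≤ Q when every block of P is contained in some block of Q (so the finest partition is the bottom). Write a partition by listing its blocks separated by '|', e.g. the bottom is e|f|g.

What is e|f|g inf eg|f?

e|f|g

Common lower bounds of {e|f|g, eg|f}: e|f|g.
The greatest among these is e|f|g.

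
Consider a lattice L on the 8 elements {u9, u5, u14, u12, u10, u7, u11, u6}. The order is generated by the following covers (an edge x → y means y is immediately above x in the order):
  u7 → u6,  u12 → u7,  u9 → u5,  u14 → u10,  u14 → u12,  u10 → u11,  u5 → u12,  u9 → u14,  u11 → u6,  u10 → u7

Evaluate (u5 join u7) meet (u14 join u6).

u5 ∨ u7 = u7
u14 ∨ u6 = u6
u7 ∧ u6 = u7

u7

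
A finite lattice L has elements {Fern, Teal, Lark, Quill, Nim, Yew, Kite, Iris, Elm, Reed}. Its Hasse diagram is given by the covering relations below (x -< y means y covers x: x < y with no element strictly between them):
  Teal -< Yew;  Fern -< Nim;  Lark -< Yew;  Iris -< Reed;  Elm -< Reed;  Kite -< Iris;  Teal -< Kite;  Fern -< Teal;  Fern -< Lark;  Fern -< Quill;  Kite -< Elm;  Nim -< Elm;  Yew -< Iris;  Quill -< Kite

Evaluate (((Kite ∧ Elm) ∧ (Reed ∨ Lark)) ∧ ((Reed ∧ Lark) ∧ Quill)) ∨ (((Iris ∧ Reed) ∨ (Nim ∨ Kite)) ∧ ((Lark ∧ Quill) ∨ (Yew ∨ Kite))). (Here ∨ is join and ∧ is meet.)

Iris

Kite ∧ Elm = Kite
Reed ∨ Lark = Reed
Kite ∧ Reed = Kite
Reed ∧ Lark = Lark
Lark ∧ Quill = Fern
Kite ∧ Fern = Fern
Iris ∧ Reed = Iris
Nim ∨ Kite = Elm
Iris ∨ Elm = Reed
Lark ∧ Quill = Fern
Yew ∨ Kite = Iris
Fern ∨ Iris = Iris
Reed ∧ Iris = Iris
Fern ∨ Iris = Iris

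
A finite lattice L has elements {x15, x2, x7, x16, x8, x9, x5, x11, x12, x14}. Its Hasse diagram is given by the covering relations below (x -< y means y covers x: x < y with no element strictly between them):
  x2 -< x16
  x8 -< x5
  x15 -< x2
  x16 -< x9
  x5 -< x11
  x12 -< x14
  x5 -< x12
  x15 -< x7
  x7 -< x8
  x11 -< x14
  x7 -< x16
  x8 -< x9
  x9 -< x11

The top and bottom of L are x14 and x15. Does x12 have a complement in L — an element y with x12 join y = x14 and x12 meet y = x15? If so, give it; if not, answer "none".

x2

Need y with x12 ∨ y = x14 and x12 ∧ y = x15.
Checking each element gives: x2.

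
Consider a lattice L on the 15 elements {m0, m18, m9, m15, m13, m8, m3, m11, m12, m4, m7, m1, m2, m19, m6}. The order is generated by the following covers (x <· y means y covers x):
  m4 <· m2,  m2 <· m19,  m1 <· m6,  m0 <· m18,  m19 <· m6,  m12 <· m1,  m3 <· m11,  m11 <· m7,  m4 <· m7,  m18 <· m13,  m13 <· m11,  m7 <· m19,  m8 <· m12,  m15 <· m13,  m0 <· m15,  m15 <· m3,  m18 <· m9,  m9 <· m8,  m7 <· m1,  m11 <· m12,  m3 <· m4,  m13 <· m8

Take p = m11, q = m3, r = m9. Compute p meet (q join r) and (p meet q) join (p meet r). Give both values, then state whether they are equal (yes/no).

q join r = m12, so p meet (q join r) = m11 meet m12 = m11.
p meet q = m3 and p meet r = m18, so (p meet q) join (p meet r) = m3 join m18 = m11.
Equal: yes.

m11; m11; yes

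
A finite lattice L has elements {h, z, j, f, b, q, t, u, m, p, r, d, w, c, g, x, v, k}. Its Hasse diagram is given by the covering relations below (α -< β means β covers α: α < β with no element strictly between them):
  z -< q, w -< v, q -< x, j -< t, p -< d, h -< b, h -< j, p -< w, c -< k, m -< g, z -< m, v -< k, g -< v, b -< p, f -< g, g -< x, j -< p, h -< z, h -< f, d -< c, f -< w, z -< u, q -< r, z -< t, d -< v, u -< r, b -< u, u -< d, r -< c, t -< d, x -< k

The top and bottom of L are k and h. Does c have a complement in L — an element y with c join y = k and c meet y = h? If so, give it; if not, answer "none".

f

Need y with c ∨ y = k and c ∧ y = h.
Checking each element gives: f.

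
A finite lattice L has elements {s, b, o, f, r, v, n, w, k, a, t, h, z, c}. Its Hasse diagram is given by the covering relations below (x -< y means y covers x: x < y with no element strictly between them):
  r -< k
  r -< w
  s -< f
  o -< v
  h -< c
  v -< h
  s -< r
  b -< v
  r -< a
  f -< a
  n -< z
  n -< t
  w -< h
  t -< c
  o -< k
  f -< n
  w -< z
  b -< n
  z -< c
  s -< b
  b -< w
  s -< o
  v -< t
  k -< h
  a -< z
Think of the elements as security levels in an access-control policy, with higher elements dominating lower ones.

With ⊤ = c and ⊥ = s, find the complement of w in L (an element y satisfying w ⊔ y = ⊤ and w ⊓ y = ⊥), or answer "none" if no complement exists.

none

For every candidate y, either w ∨ y ≠ c or w ∧ y ≠ s; no complement exists.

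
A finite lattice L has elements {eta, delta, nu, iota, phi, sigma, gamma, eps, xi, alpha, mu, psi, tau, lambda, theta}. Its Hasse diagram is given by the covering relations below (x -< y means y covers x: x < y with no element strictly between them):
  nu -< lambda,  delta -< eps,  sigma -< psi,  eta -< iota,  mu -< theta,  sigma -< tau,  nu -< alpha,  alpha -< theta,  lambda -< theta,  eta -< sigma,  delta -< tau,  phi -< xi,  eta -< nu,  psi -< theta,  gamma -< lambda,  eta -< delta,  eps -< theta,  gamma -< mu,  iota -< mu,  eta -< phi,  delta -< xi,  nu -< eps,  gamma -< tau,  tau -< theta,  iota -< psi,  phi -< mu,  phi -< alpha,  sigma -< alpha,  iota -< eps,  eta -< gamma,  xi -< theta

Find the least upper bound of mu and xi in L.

Common upper bounds of {mu, xi}: theta.
The least among these is theta.

theta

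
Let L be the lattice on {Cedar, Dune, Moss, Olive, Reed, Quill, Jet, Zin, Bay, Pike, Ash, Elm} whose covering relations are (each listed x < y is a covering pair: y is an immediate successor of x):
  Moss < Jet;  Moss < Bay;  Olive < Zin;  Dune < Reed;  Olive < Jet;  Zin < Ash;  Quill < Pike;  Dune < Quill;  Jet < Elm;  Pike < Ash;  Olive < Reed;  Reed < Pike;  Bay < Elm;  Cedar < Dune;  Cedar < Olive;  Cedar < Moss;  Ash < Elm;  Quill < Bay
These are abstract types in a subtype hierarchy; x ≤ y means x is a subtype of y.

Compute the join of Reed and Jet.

Elm

Common upper bounds of {Reed, Jet}: Elm.
The least among these is Elm.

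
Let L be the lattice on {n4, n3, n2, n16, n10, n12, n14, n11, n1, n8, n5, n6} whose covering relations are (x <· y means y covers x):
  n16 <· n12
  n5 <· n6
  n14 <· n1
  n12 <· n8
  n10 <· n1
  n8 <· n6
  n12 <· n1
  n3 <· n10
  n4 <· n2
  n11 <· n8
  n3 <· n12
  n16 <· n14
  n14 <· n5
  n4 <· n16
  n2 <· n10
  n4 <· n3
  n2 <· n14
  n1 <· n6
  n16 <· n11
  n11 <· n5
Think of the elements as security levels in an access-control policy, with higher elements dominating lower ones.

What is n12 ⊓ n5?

Common lower bounds of {n12, n5}: n16, n4.
The greatest among these is n16.

n16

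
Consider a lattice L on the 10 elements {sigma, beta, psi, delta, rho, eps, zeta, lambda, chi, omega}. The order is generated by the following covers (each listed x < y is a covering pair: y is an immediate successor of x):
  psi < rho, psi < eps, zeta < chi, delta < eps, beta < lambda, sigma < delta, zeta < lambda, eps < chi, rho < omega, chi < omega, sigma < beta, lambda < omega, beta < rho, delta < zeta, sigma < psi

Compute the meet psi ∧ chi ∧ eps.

psi

Common lower bounds of {psi, chi, eps}: psi, sigma.
The greatest among these is psi.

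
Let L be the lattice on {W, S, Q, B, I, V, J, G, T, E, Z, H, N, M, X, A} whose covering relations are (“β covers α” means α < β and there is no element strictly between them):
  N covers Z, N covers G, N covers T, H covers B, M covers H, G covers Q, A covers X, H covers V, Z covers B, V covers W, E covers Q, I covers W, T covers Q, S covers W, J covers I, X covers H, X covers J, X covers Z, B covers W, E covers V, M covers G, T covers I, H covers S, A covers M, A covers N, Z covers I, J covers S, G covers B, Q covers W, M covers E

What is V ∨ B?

H

Common upper bounds of {V, B}: A, H, M, X.
The least among these is H.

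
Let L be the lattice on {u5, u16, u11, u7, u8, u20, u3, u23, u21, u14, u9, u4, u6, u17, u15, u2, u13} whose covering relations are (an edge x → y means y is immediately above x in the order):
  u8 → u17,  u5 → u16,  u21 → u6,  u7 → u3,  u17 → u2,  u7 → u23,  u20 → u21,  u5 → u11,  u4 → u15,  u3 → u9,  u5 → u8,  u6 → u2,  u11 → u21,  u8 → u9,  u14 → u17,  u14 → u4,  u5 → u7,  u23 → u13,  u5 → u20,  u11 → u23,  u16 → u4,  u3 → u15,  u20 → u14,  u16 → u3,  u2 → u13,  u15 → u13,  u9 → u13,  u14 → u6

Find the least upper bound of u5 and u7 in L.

u7

Common upper bounds of {u5, u7}: u13, u15, u23, u3, u7, u9.
The least among these is u7.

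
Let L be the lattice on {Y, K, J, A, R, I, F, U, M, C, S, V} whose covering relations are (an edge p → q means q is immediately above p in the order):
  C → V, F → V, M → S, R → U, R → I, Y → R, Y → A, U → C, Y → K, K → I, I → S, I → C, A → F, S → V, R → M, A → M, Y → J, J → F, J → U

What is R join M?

M

Common upper bounds of {R, M}: M, S, V.
The least among these is M.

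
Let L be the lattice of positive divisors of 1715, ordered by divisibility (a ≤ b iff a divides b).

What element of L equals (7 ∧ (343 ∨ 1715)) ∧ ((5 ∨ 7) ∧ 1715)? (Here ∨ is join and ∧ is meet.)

7

343 ∨ 1715 = 1715
7 ∧ 1715 = 7
5 ∨ 7 = 35
35 ∧ 1715 = 35
7 ∧ 35 = 7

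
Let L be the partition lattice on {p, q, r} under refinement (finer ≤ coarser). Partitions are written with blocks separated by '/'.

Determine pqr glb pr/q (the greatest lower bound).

The meet (common refinement) of pqr and pr/q intersects blocks pairwise, giving pr/q.

pr/q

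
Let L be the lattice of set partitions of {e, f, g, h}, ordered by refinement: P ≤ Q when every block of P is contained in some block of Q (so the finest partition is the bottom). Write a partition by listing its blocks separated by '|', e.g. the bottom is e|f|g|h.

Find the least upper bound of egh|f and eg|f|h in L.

egh|f

Common upper bounds of {egh|f, eg|f|h}: efgh, egh|f.
The least among these is egh|f.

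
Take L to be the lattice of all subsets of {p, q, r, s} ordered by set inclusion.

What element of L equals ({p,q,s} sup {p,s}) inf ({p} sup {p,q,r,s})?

{p,q,s}

{p,q,s} ∨ {p,s} = {p,q,s}
{p} ∨ {p,q,r,s} = {p,q,r,s}
{p,q,s} ∧ {p,q,r,s} = {p,q,s}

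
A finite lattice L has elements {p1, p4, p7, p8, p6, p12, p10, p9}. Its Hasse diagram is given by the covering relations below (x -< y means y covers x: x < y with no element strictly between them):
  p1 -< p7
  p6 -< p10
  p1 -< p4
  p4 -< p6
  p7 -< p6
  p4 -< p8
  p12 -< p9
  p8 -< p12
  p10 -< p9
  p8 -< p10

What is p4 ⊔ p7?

Common upper bounds of {p4, p7}: p10, p6, p9.
The least among these is p6.

p6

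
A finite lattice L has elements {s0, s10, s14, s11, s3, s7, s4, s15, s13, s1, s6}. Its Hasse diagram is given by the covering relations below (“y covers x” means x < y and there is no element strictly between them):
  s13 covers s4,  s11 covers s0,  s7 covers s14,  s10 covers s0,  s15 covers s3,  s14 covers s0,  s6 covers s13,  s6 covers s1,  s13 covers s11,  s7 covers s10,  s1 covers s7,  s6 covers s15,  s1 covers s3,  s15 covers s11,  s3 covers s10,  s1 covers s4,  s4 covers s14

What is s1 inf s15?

s3

Common lower bounds of {s1, s15}: s0, s10, s3.
The greatest among these is s3.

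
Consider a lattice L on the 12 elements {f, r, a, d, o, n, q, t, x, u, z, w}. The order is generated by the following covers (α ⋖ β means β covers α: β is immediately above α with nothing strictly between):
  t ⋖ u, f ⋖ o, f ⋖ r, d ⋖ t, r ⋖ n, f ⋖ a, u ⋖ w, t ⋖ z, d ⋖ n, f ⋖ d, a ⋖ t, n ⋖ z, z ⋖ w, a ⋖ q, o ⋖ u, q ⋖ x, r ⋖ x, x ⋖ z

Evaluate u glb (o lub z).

o ∨ z = w
u ∧ w = u

u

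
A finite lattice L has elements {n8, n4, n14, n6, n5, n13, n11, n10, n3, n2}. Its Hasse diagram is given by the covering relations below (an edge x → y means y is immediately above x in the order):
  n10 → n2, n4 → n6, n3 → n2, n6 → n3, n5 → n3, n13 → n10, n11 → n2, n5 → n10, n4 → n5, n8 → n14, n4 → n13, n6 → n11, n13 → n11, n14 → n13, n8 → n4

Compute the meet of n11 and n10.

Common lower bounds of {n11, n10}: n13, n14, n4, n8.
The greatest among these is n13.

n13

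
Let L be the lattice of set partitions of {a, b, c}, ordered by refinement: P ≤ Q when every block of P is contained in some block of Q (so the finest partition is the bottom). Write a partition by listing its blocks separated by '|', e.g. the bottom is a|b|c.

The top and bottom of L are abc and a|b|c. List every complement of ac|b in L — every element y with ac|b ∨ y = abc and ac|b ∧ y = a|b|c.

Need y with ac|b ∨ y = abc and ac|b ∧ y = a|b|c.
Checking each element gives: ab|c, a|bc.

ab|c, a|bc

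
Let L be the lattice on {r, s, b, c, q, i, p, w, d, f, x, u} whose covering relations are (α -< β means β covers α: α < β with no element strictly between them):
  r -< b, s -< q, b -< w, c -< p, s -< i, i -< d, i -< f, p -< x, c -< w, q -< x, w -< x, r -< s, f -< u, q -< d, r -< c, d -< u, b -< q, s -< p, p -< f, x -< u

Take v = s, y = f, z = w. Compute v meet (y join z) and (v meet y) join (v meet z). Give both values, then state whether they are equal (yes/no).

y join z = u, so v meet (y join z) = s meet u = s.
v meet y = s and v meet z = r, so (v meet y) join (v meet z) = s join r = s.
Equal: yes.

s; s; yes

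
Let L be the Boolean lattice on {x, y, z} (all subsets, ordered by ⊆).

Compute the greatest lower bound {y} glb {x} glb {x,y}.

∅

Under ⊆, meet is intersection: {y} ∩ {x} ∩ {x,y} = ∅.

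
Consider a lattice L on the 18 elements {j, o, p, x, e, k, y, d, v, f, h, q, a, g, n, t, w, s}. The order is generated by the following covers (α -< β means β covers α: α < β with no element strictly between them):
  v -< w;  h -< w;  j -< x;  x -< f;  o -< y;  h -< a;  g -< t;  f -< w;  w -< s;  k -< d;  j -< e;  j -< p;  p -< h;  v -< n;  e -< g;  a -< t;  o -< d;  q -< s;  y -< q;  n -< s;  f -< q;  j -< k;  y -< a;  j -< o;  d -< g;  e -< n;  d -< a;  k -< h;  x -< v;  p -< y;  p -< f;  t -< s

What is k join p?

h

Common upper bounds of {k, p}: a, h, s, t, w.
The least among these is h.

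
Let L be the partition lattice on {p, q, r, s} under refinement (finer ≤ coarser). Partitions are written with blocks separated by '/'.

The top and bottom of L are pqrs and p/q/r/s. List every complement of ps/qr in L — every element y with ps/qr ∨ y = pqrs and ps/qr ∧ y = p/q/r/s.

p/q/rs, p/qs/r, pq/r/s, pq/rs, pr/q/s, pr/qs

Need y with ps/qr ∨ y = pqrs and ps/qr ∧ y = p/q/r/s.
Checking each element gives: p/q/rs, p/qs/r, pq/r/s, pq/rs, pr/q/s, pr/qs.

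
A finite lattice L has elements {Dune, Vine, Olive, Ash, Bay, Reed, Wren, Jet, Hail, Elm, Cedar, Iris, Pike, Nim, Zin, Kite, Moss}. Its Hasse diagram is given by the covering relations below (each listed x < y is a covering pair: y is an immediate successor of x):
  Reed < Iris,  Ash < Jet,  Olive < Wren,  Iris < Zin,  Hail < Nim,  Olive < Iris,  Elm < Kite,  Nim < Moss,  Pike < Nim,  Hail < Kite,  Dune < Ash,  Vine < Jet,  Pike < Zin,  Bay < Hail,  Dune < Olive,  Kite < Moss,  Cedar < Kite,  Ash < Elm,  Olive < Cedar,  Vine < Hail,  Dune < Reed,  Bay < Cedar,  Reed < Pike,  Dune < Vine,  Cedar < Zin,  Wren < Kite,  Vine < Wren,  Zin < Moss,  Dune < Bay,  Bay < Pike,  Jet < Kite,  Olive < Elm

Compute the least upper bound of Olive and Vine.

Common upper bounds of {Olive, Vine}: Kite, Moss, Wren.
The least among these is Wren.

Wren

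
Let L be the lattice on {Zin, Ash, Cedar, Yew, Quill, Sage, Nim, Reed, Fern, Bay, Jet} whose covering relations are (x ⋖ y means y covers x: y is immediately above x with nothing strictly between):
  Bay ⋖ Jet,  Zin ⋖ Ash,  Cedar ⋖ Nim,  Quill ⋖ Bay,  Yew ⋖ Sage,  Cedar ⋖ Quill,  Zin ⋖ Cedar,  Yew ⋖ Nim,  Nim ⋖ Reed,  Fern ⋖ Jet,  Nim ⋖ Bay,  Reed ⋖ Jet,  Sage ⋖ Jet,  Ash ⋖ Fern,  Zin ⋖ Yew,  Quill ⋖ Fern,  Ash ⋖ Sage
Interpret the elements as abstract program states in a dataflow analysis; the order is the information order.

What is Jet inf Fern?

Fern

Common lower bounds of {Jet, Fern}: Ash, Cedar, Fern, Quill, Zin.
The greatest among these is Fern.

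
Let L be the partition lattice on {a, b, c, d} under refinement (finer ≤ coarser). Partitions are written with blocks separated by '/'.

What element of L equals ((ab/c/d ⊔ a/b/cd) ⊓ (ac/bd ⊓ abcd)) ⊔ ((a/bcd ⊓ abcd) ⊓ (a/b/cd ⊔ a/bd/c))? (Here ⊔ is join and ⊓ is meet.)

ab/c/d ∨ a/b/cd = ab/cd
ac/bd ∧ abcd = ac/bd
ab/cd ∧ ac/bd = a/b/c/d
a/bcd ∧ abcd = a/bcd
a/b/cd ∨ a/bd/c = a/bcd
a/bcd ∧ a/bcd = a/bcd
a/b/c/d ∨ a/bcd = a/bcd

a/bcd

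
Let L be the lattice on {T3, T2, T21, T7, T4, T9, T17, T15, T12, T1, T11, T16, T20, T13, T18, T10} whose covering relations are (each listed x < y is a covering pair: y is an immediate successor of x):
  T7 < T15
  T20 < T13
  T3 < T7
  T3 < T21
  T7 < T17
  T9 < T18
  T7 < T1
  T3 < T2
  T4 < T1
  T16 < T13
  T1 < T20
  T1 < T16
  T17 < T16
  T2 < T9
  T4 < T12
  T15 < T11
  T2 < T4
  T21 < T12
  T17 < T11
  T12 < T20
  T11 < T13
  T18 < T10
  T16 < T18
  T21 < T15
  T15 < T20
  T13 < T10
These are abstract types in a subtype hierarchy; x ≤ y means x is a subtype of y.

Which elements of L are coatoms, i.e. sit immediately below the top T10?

T13, T18

The coatoms are exactly the elements covered by T10: T13, T18.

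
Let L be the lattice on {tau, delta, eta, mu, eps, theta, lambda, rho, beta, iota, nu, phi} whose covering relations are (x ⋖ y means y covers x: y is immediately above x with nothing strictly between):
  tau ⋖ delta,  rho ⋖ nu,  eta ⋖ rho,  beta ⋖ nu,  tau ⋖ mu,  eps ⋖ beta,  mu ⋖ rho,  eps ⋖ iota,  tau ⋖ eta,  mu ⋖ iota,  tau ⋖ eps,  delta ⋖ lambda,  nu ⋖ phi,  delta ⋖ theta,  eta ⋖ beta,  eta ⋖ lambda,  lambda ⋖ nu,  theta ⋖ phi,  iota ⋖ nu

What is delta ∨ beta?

nu

Common upper bounds of {delta, beta}: nu, phi.
The least among these is nu.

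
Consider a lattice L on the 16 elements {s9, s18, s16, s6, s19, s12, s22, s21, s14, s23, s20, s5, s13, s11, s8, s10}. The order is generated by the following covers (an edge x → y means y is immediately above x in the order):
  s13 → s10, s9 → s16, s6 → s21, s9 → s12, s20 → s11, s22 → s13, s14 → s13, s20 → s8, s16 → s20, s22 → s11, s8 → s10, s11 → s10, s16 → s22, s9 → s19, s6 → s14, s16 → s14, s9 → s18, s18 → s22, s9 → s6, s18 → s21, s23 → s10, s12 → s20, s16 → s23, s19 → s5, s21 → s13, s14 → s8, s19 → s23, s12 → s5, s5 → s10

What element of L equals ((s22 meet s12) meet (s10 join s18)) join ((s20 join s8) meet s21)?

s6

s22 ∧ s12 = s9
s10 ∨ s18 = s10
s9 ∧ s10 = s9
s20 ∨ s8 = s8
s8 ∧ s21 = s6
s9 ∨ s6 = s6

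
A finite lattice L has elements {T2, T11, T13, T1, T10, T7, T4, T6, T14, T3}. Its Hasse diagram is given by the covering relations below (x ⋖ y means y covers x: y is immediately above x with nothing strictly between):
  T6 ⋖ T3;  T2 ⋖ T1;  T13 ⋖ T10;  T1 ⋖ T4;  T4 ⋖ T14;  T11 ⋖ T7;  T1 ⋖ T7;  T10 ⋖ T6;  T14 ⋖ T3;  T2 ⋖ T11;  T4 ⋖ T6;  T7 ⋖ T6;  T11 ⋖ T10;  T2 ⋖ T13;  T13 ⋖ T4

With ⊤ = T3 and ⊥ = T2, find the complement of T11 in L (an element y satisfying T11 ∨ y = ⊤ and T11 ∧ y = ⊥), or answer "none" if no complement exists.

T14

Need y with T11 ∨ y = T3 and T11 ∧ y = T2.
Checking each element gives: T14.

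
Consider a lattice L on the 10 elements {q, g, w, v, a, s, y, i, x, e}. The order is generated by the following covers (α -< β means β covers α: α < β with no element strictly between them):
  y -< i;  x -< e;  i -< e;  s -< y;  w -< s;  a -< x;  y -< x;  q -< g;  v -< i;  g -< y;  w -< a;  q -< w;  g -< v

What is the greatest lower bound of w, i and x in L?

w

Common lower bounds of {w, i, x}: q, w.
The greatest among these is w.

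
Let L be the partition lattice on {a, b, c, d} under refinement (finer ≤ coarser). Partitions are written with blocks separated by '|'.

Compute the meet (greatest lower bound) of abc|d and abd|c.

ab|c|d

The meet (common refinement) of abc|d and abd|c intersects blocks pairwise, giving ab|c|d.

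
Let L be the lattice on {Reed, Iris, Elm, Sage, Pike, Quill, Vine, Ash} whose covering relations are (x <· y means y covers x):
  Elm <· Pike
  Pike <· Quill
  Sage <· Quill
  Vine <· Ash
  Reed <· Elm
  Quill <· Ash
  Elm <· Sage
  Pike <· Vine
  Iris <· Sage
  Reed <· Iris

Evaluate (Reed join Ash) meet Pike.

Reed ∨ Ash = Ash
Ash ∧ Pike = Pike

Pike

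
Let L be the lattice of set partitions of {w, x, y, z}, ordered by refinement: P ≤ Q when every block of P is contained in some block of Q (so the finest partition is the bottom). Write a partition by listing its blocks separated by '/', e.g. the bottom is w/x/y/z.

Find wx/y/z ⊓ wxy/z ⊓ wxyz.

wx/y/z

The meet (common refinement) of wx/y/z, wxy/z, wxyz intersects blocks pairwise, giving wx/y/z.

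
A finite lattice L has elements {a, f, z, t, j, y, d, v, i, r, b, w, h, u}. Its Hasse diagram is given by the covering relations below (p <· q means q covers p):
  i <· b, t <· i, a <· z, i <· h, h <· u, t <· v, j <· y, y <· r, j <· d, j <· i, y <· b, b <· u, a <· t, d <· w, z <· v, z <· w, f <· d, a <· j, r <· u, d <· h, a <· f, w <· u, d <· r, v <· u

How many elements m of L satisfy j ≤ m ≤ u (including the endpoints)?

9

The interval [j, u] = {b, d, h, i, j, r, u, w, y}, which has 9 elements.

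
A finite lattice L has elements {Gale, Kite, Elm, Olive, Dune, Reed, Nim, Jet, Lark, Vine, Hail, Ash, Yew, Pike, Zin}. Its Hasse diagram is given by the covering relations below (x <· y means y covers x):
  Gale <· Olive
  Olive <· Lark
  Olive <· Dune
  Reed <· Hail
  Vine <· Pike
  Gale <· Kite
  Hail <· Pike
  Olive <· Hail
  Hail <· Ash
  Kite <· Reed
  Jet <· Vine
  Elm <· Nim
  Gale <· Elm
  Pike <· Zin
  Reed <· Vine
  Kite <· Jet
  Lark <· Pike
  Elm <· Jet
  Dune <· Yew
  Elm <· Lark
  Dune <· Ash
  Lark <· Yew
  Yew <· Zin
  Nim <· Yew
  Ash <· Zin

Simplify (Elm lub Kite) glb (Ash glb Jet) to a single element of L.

Kite

Elm ∨ Kite = Jet
Ash ∧ Jet = Kite
Jet ∧ Kite = Kite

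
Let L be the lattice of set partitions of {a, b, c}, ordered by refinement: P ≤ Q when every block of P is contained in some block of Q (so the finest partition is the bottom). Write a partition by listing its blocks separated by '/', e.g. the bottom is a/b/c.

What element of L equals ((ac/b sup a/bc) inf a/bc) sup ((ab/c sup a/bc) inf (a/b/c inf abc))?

a/bc

ac/b ∨ a/bc = abc
abc ∧ a/bc = a/bc
ab/c ∨ a/bc = abc
a/b/c ∧ abc = a/b/c
abc ∧ a/b/c = a/b/c
a/bc ∨ a/b/c = a/bc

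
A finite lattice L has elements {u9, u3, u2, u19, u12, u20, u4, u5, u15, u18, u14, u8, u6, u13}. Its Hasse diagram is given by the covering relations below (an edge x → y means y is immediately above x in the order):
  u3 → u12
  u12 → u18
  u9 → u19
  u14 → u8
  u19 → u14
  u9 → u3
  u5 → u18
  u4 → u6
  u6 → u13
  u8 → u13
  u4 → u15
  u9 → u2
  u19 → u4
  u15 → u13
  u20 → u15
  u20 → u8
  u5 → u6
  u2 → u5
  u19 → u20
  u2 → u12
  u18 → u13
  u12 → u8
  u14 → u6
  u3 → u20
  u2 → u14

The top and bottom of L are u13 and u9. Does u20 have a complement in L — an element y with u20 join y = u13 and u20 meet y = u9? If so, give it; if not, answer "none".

Need y with u20 ∨ y = u13 and u20 ∧ y = u9.
Checking each element gives: u5.

u5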